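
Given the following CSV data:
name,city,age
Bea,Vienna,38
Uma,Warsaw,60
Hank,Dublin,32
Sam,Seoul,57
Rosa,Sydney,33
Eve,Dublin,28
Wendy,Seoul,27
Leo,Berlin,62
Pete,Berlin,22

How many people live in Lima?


Scanning city column for 'Lima':
Total matches: 0

ANSWER: 0


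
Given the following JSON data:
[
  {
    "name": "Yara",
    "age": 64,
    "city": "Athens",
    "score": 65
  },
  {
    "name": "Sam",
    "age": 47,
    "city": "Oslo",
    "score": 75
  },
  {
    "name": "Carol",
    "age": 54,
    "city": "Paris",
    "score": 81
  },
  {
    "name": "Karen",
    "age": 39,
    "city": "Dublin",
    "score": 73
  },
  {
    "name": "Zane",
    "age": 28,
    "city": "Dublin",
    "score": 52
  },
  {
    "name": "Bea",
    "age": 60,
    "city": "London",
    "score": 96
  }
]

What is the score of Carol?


Looking up record where name = Carol
Record index: 2
Field 'score' = 81

ANSWER: 81


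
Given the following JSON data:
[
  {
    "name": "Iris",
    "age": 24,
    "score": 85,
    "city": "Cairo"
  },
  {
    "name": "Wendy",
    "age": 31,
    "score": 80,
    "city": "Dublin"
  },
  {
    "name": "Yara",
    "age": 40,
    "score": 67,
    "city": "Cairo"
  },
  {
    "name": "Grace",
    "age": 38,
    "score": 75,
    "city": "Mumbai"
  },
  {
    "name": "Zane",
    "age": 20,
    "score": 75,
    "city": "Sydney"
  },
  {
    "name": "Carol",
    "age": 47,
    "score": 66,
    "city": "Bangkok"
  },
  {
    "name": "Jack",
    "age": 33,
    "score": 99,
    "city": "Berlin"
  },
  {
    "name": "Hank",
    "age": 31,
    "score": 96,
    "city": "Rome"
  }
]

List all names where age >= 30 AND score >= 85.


Checking both conditions:
  Iris (age=24, score=85) -> no
  Wendy (age=31, score=80) -> no
  Yara (age=40, score=67) -> no
  Grace (age=38, score=75) -> no
  Zane (age=20, score=75) -> no
  Carol (age=47, score=66) -> no
  Jack (age=33, score=99) -> YES
  Hank (age=31, score=96) -> YES


ANSWER: Jack, Hank


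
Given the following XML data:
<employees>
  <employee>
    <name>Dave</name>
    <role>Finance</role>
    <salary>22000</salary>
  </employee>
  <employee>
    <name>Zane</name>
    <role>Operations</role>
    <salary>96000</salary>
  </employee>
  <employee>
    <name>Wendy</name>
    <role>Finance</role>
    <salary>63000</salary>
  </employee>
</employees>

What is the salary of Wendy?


Searching for <employee> with <name>Wendy</name>
Found at position 3
<salary>63000</salary>

ANSWER: 63000


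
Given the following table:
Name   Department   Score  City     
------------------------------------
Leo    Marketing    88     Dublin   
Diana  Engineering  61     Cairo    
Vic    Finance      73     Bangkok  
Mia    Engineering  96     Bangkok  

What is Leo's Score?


Row 1: Leo
Score = 88

ANSWER: 88


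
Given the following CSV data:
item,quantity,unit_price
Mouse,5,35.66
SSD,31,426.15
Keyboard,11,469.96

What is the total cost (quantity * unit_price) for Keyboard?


Row: Keyboard
quantity = 11
unit_price = 469.96
total = 11 * 469.96 = 5169.56

ANSWER: 5169.56


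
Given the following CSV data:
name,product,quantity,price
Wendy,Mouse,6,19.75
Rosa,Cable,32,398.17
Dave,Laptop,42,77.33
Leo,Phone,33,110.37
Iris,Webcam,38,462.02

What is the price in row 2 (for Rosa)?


Row 2: Rosa
Column 'price' = 398.17

ANSWER: 398.17


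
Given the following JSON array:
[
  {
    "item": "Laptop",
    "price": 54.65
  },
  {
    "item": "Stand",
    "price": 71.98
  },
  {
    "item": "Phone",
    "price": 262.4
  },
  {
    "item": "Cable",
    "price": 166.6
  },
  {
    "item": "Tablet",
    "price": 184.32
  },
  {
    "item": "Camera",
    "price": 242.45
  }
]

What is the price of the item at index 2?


Array index 2 -> Phone
price = 262.4

ANSWER: 262.4


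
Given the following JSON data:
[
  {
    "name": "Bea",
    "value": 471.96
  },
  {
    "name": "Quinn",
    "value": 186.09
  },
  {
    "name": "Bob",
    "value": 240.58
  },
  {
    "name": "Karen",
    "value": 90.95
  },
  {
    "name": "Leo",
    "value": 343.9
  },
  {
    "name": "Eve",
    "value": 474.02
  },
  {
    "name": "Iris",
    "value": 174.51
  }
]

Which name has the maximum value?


Comparing values:
  Bea: 471.96
  Quinn: 186.09
  Bob: 240.58
  Karen: 90.95
  Leo: 343.9
  Eve: 474.02
  Iris: 174.51
Maximum: Eve (474.02)

ANSWER: Eve


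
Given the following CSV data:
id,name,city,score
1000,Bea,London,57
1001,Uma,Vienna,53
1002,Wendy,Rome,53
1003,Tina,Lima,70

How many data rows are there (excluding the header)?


Counting rows (excluding header):
Header: id,name,city,score
Data rows: 4

ANSWER: 4


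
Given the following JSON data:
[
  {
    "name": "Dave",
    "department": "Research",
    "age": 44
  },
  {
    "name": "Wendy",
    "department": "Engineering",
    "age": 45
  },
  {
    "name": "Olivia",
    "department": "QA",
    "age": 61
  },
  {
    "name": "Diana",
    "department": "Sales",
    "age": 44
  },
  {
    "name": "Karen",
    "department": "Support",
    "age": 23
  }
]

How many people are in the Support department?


Scanning records for department = Support
  Record 4: Karen
Count: 1

ANSWER: 1


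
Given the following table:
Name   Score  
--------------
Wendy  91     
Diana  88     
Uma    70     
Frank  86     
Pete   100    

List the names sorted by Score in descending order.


Sorting by Score (descending):
  Pete: 100
  Wendy: 91
  Diana: 88
  Frank: 86
  Uma: 70


ANSWER: Pete, Wendy, Diana, Frank, Uma


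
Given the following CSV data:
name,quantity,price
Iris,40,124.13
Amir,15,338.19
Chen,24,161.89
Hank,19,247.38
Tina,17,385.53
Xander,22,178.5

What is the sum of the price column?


Values in 'price' column:
  Row 1: 124.13
  Row 2: 338.19
  Row 3: 161.89
  Row 4: 247.38
  Row 5: 385.53
  Row 6: 178.5
Sum = 124.13 + 338.19 + 161.89 + 247.38 + 385.53 + 178.5 = 1435.62

ANSWER: 1435.62


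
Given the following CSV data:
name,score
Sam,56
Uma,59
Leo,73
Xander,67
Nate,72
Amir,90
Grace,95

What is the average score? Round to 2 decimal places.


Scores: 56, 59, 73, 67, 72, 90, 95
Sum = 512
Count = 7
Average = 512 / 7 = 73.14

ANSWER: 73.14


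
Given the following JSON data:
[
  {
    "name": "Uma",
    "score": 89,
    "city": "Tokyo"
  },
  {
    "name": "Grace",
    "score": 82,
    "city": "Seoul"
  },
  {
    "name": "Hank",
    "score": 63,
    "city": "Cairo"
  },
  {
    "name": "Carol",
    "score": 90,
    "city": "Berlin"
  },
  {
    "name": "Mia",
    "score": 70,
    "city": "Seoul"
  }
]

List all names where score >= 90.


Filtering records where score >= 90:
  Uma (score=89) -> no
  Grace (score=82) -> no
  Hank (score=63) -> no
  Carol (score=90) -> YES
  Mia (score=70) -> no


ANSWER: Carol


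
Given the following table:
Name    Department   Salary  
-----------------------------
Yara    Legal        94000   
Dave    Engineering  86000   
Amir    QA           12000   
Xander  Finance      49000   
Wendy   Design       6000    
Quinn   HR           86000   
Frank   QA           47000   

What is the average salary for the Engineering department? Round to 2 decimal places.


Engineering department members:
  Dave: 86000
Sum = 86000
Count = 1
Average = 86000 / 1 = 86000.00

ANSWER: 86000.00


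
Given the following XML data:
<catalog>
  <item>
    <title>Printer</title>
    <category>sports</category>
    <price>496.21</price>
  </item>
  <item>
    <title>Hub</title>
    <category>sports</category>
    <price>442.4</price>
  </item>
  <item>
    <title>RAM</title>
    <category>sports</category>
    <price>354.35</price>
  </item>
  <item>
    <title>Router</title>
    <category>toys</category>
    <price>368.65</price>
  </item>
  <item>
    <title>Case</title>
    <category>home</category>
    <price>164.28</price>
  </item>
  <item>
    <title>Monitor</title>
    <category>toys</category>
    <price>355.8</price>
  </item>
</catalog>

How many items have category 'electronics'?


Scanning <item> elements for <category>electronics</category>:
Count: 0

ANSWER: 0


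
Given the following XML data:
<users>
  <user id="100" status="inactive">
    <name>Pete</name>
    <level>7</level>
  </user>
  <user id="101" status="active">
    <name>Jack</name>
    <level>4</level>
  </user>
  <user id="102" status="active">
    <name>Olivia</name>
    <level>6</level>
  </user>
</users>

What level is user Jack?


Finding user: Jack
<level>4</level>

ANSWER: 4


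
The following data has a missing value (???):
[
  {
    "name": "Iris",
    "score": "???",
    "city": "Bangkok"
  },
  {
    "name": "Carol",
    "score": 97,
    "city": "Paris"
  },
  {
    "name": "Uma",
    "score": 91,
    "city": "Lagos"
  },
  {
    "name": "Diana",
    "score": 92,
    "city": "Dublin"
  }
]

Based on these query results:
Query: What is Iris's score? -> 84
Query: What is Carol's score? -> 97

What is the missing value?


The missing value is Iris's score
From query: Iris's score = 84

ANSWER: 84


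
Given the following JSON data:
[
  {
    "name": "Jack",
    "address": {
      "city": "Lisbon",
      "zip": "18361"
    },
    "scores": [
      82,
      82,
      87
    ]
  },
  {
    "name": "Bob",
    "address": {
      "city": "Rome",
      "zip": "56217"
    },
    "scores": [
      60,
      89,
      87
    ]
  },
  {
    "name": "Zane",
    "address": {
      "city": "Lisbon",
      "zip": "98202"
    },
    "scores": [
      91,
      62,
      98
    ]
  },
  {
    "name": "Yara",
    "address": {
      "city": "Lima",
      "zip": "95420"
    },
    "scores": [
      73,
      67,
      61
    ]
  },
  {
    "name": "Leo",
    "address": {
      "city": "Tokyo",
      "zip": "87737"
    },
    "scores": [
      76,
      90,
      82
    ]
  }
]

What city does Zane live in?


Path: records[2].address.city
Value: Lisbon

ANSWER: Lisbon


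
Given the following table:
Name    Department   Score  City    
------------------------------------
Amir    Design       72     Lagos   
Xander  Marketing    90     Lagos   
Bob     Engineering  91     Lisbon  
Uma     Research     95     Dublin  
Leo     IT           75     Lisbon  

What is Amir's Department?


Row 1: Amir
Department = Design

ANSWER: Design


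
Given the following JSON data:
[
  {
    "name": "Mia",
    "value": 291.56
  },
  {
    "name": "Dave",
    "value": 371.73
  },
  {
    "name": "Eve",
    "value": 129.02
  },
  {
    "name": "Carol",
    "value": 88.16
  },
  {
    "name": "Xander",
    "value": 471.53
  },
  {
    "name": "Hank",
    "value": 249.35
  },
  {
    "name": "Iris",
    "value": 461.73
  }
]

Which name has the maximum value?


Comparing values:
  Mia: 291.56
  Dave: 371.73
  Eve: 129.02
  Carol: 88.16
  Xander: 471.53
  Hank: 249.35
  Iris: 461.73
Maximum: Xander (471.53)

ANSWER: Xander


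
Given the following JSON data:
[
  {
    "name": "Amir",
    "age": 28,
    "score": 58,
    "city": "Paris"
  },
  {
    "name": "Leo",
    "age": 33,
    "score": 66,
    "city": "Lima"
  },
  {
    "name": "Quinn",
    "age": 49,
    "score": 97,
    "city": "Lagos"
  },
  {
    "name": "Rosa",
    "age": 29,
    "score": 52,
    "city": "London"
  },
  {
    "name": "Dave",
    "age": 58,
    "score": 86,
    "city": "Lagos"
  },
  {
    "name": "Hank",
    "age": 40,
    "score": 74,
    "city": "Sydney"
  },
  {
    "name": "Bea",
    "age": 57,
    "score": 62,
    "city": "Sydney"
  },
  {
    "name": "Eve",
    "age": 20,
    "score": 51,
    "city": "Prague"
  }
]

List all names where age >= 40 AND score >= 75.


Checking both conditions:
  Amir (age=28, score=58) -> no
  Leo (age=33, score=66) -> no
  Quinn (age=49, score=97) -> YES
  Rosa (age=29, score=52) -> no
  Dave (age=58, score=86) -> YES
  Hank (age=40, score=74) -> no
  Bea (age=57, score=62) -> no
  Eve (age=20, score=51) -> no


ANSWER: Quinn, Dave


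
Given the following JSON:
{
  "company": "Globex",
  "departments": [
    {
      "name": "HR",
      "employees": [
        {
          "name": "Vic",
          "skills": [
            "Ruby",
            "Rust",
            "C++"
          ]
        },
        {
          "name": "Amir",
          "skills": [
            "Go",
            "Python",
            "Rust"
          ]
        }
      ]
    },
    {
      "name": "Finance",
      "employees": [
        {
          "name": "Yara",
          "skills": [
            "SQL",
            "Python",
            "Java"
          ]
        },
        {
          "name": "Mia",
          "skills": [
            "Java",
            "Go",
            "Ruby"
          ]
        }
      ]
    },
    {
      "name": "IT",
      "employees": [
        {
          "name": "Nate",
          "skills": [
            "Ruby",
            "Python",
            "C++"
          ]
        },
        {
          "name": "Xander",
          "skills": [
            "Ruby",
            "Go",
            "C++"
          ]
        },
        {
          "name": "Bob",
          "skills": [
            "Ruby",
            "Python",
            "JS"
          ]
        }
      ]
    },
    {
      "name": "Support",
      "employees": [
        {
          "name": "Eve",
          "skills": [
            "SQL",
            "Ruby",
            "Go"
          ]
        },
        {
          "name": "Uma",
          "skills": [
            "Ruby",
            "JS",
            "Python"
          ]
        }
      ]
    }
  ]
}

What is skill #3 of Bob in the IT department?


Path: departments[2].employees[2].skills[2]
Value: JS

ANSWER: JS


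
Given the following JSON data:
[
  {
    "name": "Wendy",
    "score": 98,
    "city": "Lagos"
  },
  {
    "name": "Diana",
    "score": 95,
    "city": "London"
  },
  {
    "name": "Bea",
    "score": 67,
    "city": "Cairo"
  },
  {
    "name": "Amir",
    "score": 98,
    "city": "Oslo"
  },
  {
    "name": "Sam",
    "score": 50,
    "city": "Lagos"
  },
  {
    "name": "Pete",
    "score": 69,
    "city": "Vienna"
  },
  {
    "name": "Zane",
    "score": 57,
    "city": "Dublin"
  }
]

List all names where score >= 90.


Filtering records where score >= 90:
  Wendy (score=98) -> YES
  Diana (score=95) -> YES
  Bea (score=67) -> no
  Amir (score=98) -> YES
  Sam (score=50) -> no
  Pete (score=69) -> no
  Zane (score=57) -> no


ANSWER: Wendy, Diana, Amir


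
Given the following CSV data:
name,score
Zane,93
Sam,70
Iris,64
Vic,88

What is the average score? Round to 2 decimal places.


Scores: 93, 70, 64, 88
Sum = 315
Count = 4
Average = 315 / 4 = 78.75

ANSWER: 78.75


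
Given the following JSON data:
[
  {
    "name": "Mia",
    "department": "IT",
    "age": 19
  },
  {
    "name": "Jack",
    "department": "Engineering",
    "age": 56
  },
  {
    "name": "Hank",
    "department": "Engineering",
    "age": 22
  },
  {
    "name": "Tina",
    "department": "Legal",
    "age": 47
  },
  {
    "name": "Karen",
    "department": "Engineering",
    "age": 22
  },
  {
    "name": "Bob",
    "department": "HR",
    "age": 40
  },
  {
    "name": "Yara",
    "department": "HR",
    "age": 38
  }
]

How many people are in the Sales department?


Scanning records for department = Sales
  No matches found
Count: 0

ANSWER: 0


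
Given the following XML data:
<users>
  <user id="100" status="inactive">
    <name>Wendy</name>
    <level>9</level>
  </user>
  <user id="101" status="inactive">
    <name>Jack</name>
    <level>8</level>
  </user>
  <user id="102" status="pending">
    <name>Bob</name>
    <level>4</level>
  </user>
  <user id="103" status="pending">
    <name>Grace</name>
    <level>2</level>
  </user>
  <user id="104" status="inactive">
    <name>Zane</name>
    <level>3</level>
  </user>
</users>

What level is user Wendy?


Finding user: Wendy
<level>9</level>

ANSWER: 9


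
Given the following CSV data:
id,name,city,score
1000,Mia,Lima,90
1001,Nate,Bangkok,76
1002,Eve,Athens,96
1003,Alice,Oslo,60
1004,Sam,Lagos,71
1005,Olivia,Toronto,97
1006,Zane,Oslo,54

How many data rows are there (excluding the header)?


Counting rows (excluding header):
Header: id,name,city,score
Data rows: 7

ANSWER: 7


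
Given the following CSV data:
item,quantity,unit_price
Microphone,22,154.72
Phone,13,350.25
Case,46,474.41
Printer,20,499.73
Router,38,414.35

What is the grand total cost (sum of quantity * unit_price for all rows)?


Computing row totals:
  Microphone: 22 * 154.72 = 3403.84
  Phone: 13 * 350.25 = 4553.25
  Case: 46 * 474.41 = 21822.86
  Printer: 20 * 499.73 = 9994.6
  Router: 38 * 414.35 = 15745.3
Grand total = 3403.84 + 4553.25 + 21822.86 + 9994.6 + 15745.3 = 55519.85

ANSWER: 55519.85


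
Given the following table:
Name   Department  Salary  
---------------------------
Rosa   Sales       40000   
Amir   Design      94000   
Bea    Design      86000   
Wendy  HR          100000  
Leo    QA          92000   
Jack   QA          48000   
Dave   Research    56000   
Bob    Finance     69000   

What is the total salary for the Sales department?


Sales department members:
  Rosa: 40000
Total = 40000 = 40000

ANSWER: 40000


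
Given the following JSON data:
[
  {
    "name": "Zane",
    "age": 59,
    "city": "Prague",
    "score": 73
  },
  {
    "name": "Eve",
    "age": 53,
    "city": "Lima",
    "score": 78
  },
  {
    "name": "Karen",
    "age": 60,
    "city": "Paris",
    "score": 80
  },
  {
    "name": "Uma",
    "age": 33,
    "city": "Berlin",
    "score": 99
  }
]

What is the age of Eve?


Looking up record where name = Eve
Record index: 1
Field 'age' = 53

ANSWER: 53


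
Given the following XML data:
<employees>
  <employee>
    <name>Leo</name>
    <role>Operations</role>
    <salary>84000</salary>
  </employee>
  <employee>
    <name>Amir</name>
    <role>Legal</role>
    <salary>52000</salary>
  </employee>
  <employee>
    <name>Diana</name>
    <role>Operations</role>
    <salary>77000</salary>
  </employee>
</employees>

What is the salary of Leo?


Searching for <employee> with <name>Leo</name>
Found at position 1
<salary>84000</salary>

ANSWER: 84000


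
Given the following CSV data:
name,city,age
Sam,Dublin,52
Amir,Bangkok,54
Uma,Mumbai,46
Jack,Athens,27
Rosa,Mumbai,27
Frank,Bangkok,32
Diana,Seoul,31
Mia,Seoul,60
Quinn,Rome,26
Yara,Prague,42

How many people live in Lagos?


Scanning city column for 'Lagos':
Total matches: 0

ANSWER: 0


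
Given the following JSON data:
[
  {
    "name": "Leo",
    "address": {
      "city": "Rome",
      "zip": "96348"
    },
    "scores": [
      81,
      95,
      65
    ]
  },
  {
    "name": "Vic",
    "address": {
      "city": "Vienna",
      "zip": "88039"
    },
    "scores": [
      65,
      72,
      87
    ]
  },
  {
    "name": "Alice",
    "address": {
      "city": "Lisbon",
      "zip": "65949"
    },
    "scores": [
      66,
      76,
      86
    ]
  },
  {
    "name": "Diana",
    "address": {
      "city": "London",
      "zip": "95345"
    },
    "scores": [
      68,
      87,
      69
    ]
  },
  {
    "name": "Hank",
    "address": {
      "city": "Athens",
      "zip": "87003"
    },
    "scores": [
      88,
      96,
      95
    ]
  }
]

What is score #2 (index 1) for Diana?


Path: records[3].scores[1]
Value: 87

ANSWER: 87


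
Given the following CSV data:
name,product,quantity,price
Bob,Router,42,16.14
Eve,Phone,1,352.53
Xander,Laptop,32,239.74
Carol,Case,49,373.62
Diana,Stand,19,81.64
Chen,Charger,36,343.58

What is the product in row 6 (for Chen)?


Row 6: Chen
Column 'product' = Charger

ANSWER: Charger


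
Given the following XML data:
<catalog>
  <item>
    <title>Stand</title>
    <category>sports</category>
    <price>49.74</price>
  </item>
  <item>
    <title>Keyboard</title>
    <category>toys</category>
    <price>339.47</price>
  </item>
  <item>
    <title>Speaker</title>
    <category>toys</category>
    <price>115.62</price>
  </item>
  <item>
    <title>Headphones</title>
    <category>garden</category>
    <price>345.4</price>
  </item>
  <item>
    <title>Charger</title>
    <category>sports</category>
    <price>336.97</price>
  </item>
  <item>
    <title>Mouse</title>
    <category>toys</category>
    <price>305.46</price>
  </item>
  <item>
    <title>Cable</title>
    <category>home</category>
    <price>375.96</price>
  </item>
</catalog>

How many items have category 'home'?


Scanning <item> elements for <category>home</category>:
  Item 7: Cable -> MATCH
Count: 1

ANSWER: 1


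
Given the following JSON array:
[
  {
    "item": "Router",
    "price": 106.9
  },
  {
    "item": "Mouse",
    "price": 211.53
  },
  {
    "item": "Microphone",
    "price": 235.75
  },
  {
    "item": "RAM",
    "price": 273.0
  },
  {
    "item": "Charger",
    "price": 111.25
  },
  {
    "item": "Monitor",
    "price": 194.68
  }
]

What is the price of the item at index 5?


Array index 5 -> Monitor
price = 194.68

ANSWER: 194.68


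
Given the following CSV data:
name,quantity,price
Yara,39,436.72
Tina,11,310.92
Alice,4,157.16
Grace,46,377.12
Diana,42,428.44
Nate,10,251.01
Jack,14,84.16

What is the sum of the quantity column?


Values in 'quantity' column:
  Row 1: 39
  Row 2: 11
  Row 3: 4
  Row 4: 46
  Row 5: 42
  Row 6: 10
  Row 7: 14
Sum = 39 + 11 + 4 + 46 + 42 + 10 + 14 = 166

ANSWER: 166


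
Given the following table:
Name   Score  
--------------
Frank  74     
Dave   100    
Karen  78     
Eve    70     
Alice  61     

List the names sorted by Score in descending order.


Sorting by Score (descending):
  Dave: 100
  Karen: 78
  Frank: 74
  Eve: 70
  Alice: 61


ANSWER: Dave, Karen, Frank, Eve, Alice


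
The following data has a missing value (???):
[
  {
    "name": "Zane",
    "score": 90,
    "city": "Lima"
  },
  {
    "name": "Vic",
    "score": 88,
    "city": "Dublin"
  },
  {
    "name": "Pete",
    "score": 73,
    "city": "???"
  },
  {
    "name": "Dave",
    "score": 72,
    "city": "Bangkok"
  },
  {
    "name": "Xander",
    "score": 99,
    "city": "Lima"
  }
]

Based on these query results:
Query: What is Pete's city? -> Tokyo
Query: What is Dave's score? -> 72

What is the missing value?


The missing value is Pete's city
From query: Pete's city = Tokyo

ANSWER: Tokyo


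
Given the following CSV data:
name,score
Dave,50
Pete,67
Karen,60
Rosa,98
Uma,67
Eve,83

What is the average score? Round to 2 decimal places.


Scores: 50, 67, 60, 98, 67, 83
Sum = 425
Count = 6
Average = 425 / 6 = 70.83

ANSWER: 70.83


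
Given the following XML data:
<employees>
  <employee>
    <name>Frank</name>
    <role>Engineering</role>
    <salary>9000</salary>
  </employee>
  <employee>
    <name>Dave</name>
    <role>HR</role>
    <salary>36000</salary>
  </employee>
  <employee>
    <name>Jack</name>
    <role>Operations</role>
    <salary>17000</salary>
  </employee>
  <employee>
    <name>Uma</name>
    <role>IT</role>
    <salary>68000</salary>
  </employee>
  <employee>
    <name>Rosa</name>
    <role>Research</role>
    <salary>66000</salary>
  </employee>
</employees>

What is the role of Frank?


Searching for <employee> with <name>Frank</name>
Found at position 1
<role>Engineering</role>

ANSWER: Engineering


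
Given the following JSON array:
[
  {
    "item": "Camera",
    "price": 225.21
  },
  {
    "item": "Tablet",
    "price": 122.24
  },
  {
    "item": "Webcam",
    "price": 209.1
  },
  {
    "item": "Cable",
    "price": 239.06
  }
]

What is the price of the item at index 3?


Array index 3 -> Cable
price = 239.06

ANSWER: 239.06


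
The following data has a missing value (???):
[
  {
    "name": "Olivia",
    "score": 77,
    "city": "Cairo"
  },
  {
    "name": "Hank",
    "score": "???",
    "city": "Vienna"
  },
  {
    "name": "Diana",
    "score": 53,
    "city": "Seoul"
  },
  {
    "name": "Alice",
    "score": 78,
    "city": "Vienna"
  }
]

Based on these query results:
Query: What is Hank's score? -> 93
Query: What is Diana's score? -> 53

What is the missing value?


The missing value is Hank's score
From query: Hank's score = 93

ANSWER: 93


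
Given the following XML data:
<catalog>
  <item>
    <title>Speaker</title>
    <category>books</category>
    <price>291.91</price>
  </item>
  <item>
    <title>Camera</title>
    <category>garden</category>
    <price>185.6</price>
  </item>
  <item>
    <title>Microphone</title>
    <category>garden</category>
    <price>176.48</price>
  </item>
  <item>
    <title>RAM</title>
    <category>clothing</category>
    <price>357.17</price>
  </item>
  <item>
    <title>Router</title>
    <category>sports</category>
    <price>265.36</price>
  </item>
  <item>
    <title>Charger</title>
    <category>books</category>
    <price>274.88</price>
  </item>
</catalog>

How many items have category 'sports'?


Scanning <item> elements for <category>sports</category>:
  Item 5: Router -> MATCH
Count: 1

ANSWER: 1


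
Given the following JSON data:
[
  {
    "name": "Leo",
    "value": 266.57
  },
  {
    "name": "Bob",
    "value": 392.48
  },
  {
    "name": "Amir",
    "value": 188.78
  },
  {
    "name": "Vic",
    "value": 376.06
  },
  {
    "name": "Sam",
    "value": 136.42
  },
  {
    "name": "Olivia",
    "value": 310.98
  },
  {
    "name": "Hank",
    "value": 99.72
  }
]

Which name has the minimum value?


Comparing values:
  Leo: 266.57
  Bob: 392.48
  Amir: 188.78
  Vic: 376.06
  Sam: 136.42
  Olivia: 310.98
  Hank: 99.72
Minimum: Hank (99.72)

ANSWER: Hank


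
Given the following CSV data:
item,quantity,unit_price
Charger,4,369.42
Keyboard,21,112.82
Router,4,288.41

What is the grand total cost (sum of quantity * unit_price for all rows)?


Computing row totals:
  Charger: 4 * 369.42 = 1477.68
  Keyboard: 21 * 112.82 = 2369.22
  Router: 4 * 288.41 = 1153.64
Grand total = 1477.68 + 2369.22 + 1153.64 = 5000.54

ANSWER: 5000.54


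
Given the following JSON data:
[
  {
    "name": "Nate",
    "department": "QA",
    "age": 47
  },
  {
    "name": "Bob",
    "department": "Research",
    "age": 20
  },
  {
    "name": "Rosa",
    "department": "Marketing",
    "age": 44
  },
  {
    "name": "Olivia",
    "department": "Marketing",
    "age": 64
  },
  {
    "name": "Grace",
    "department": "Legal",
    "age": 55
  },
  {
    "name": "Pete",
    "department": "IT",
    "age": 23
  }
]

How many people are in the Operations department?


Scanning records for department = Operations
  No matches found
Count: 0

ANSWER: 0


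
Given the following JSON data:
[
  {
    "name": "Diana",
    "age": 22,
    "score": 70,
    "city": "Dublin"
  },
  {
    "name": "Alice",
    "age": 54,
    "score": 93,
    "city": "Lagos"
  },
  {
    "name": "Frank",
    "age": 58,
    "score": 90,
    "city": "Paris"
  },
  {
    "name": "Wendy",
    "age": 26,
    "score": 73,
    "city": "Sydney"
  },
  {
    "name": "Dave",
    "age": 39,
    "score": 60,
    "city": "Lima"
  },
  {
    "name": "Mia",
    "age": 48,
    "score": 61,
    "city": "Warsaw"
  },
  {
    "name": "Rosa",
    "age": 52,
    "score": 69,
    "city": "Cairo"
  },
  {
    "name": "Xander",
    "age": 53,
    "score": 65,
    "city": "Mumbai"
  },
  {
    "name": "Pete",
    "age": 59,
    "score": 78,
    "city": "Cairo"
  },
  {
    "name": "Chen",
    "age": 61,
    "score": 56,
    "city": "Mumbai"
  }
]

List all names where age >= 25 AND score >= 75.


Checking both conditions:
  Diana (age=22, score=70) -> no
  Alice (age=54, score=93) -> YES
  Frank (age=58, score=90) -> YES
  Wendy (age=26, score=73) -> no
  Dave (age=39, score=60) -> no
  Mia (age=48, score=61) -> no
  Rosa (age=52, score=69) -> no
  Xander (age=53, score=65) -> no
  Pete (age=59, score=78) -> YES
  Chen (age=61, score=56) -> no


ANSWER: Alice, Frank, Pete


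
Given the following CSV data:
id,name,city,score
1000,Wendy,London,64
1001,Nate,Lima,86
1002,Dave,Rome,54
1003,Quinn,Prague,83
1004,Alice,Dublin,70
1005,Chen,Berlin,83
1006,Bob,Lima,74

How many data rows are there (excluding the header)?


Counting rows (excluding header):
Header: id,name,city,score
Data rows: 7

ANSWER: 7


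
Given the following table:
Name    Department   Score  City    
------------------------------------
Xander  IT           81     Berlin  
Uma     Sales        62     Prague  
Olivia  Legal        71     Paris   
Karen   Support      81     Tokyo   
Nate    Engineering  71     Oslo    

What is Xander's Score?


Row 1: Xander
Score = 81

ANSWER: 81


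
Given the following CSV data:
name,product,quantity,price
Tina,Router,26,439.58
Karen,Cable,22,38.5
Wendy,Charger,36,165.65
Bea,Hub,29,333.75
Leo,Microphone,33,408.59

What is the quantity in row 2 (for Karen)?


Row 2: Karen
Column 'quantity' = 22

ANSWER: 22


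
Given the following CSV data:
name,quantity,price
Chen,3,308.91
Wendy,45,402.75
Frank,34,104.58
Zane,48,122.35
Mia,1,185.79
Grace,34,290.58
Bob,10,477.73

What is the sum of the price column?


Values in 'price' column:
  Row 1: 308.91
  Row 2: 402.75
  Row 3: 104.58
  Row 4: 122.35
  Row 5: 185.79
  Row 6: 290.58
  Row 7: 477.73
Sum = 308.91 + 402.75 + 104.58 + 122.35 + 185.79 + 290.58 + 477.73 = 1892.69

ANSWER: 1892.69


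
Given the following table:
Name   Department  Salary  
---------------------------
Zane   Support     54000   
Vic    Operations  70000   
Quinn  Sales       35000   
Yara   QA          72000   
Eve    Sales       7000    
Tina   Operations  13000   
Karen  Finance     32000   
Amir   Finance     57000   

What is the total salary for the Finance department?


Finance department members:
  Karen: 32000
  Amir: 57000
Total = 32000 + 57000 = 89000

ANSWER: 89000


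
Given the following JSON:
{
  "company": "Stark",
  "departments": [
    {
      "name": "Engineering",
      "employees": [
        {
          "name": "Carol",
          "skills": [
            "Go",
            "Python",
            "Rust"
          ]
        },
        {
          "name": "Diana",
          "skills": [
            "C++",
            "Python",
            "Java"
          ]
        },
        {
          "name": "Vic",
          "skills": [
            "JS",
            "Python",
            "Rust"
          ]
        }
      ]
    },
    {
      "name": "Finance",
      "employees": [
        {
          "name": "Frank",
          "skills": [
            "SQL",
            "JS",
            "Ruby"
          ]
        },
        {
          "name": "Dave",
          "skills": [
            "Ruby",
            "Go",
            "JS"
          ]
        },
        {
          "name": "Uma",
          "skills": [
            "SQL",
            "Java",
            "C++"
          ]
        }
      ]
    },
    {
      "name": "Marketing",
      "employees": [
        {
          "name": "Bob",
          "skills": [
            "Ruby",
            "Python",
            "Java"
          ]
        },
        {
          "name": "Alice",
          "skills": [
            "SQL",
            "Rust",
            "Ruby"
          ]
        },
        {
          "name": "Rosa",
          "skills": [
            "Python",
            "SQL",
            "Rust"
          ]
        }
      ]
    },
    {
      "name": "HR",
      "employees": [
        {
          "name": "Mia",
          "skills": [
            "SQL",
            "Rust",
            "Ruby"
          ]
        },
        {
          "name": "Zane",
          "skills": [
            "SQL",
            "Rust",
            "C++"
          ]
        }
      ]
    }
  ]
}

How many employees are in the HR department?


Path: departments[3].employees
Count: 2

ANSWER: 2


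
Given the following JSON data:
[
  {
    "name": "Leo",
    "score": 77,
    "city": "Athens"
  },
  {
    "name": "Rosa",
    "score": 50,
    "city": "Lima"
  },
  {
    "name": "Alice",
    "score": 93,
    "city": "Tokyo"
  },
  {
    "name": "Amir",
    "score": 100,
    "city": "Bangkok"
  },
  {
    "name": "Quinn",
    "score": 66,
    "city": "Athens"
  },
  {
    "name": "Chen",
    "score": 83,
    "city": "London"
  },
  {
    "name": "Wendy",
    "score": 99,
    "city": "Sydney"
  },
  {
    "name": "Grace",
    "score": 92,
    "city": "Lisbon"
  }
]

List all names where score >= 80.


Filtering records where score >= 80:
  Leo (score=77) -> no
  Rosa (score=50) -> no
  Alice (score=93) -> YES
  Amir (score=100) -> YES
  Quinn (score=66) -> no
  Chen (score=83) -> YES
  Wendy (score=99) -> YES
  Grace (score=92) -> YES


ANSWER: Alice, Amir, Chen, Wendy, Grace


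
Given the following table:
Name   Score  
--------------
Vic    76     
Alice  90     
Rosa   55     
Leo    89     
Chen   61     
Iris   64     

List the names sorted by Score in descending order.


Sorting by Score (descending):
  Alice: 90
  Leo: 89
  Vic: 76
  Iris: 64
  Chen: 61
  Rosa: 55


ANSWER: Alice, Leo, Vic, Iris, Chen, Rosa


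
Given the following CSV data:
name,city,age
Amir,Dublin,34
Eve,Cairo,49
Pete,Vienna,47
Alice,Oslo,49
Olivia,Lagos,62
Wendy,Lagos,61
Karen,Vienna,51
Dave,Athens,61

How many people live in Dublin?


Scanning city column for 'Dublin':
  Row 1: Amir -> MATCH
Total matches: 1

ANSWER: 1


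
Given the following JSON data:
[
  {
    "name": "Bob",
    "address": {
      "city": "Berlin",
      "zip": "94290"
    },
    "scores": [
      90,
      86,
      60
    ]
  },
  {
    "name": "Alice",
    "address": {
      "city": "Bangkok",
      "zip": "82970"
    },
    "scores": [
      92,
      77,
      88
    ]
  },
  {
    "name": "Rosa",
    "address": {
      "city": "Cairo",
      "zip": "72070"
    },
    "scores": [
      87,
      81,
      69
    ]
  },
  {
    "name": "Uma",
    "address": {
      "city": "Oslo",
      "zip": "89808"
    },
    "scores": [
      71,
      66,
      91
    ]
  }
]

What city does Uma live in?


Path: records[3].address.city
Value: Oslo

ANSWER: Oslo


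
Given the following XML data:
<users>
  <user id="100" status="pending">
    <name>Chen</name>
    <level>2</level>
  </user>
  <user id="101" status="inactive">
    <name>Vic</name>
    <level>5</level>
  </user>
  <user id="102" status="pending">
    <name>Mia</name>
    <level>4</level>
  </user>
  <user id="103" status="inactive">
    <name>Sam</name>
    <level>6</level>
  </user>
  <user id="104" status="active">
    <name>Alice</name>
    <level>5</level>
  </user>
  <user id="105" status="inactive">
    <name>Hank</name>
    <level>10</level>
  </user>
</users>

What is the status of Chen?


Finding user with name = Chen
user id="100" status="pending"

ANSWER: pending


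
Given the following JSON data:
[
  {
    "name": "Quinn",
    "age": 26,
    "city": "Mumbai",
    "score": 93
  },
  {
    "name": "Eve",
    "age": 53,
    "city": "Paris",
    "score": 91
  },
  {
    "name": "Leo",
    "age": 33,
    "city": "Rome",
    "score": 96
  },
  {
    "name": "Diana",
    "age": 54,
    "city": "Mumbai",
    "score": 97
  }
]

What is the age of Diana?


Looking up record where name = Diana
Record index: 3
Field 'age' = 54

ANSWER: 54


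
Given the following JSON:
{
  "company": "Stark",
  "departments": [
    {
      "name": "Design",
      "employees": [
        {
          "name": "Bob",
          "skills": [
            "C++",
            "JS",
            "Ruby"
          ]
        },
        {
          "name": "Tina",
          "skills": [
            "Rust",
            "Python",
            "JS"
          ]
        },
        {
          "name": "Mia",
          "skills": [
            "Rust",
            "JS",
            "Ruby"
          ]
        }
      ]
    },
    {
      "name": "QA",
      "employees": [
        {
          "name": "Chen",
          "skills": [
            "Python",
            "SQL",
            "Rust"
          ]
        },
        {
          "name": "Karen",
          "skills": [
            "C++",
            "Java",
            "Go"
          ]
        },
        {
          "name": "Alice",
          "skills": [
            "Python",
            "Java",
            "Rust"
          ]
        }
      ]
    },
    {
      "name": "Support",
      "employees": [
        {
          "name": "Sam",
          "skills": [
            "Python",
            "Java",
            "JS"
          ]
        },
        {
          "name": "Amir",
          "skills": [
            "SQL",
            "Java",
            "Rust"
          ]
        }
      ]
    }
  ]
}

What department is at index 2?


Path: departments[2].name
Value: Support

ANSWER: Support


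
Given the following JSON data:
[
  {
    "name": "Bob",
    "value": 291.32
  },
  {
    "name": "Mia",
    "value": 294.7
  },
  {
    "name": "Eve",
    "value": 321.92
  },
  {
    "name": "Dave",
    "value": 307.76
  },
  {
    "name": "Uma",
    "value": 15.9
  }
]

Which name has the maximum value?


Comparing values:
  Bob: 291.32
  Mia: 294.7
  Eve: 321.92
  Dave: 307.76
  Uma: 15.9
Maximum: Eve (321.92)

ANSWER: Eve


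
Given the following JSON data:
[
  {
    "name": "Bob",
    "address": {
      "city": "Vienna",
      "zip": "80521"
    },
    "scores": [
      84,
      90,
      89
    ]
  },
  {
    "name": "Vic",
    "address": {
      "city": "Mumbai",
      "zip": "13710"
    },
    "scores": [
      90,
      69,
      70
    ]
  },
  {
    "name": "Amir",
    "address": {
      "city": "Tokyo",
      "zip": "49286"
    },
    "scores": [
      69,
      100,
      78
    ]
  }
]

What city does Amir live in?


Path: records[2].address.city
Value: Tokyo

ANSWER: Tokyo


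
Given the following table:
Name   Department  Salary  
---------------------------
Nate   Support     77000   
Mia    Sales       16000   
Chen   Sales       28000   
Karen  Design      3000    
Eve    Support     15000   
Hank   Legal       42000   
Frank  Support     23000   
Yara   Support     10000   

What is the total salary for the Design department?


Design department members:
  Karen: 3000
Total = 3000 = 3000

ANSWER: 3000


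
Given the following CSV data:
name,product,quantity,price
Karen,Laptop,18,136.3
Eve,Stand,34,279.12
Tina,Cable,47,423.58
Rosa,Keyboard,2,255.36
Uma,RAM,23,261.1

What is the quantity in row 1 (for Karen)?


Row 1: Karen
Column 'quantity' = 18

ANSWER: 18


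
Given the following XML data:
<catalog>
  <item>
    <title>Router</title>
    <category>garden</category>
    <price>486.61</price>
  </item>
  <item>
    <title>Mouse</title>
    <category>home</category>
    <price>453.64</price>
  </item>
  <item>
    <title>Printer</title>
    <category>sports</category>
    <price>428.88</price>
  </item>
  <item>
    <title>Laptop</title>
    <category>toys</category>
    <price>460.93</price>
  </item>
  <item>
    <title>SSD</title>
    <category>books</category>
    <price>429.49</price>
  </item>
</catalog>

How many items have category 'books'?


Scanning <item> elements for <category>books</category>:
  Item 5: SSD -> MATCH
Count: 1

ANSWER: 1


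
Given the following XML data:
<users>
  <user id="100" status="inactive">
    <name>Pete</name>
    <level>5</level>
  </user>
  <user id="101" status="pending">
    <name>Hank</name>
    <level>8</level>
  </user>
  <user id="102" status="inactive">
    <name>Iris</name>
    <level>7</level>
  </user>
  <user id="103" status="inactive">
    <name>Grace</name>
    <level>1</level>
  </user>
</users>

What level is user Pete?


Finding user: Pete
<level>5</level>

ANSWER: 5


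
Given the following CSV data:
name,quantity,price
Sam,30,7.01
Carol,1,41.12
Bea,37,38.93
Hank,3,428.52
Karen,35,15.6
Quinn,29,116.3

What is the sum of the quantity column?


Values in 'quantity' column:
  Row 1: 30
  Row 2: 1
  Row 3: 37
  Row 4: 3
  Row 5: 35
  Row 6: 29
Sum = 30 + 1 + 37 + 3 + 35 + 29 = 135

ANSWER: 135


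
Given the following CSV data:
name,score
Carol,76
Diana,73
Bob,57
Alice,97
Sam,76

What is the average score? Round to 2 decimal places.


Scores: 76, 73, 57, 97, 76
Sum = 379
Count = 5
Average = 379 / 5 = 75.80

ANSWER: 75.80


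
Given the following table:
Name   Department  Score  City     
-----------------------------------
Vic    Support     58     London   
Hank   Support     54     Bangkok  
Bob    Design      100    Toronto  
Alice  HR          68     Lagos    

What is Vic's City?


Row 1: Vic
City = London

ANSWER: London


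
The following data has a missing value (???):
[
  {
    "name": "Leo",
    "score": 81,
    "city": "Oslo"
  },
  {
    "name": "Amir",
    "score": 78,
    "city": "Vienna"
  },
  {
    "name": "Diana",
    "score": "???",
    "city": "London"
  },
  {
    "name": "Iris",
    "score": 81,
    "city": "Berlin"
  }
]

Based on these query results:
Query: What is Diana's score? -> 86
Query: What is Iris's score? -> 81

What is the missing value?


The missing value is Diana's score
From query: Diana's score = 86

ANSWER: 86
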